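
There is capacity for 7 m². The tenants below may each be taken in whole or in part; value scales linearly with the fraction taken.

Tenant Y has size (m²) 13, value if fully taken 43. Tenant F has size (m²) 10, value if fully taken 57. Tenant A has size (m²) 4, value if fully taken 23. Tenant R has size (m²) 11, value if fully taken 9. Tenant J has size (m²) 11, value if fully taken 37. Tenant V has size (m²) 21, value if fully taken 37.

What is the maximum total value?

40.1

Rank by value-to-size ratio: Tenant A 23/4≈5.75, Tenant F 57/10≈5.7, Tenant J 37/11≈3.36, Tenant Y 43/13≈3.31, Tenant V 37/21≈1.76, Tenant R 9/11≈0.818.
Take all of Tenant A (4 m², value 23) → 3 m² left.
3 m² left: a 3/10 share of Tenant F gives 57×3/10 = 17.1.
Total value = 40.1.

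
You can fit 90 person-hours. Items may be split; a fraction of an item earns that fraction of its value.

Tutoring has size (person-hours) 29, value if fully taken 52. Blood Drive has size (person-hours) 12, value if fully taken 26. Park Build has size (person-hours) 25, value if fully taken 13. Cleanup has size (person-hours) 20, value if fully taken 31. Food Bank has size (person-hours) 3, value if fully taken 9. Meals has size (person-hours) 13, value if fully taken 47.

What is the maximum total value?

Sort by value density: Meals 47/13≈3.62, Food Bank 9/3≈3, Blood Drive 26/12≈2.17, Tutoring 52/29≈1.79, Cleanup 31/20≈1.55, Park Build 13/25≈0.52.
Take all of Meals (13 person-hours, value 47) → 77 person-hours left.
All 3 person-hours of Food Bank fit (value 9) → 74 remain.
Blood Drive: take in full, 12 person-hours for value 26 → 62 left.
Take all of Tutoring (29 person-hours, value 52) → 33 person-hours left.
All 20 person-hours of Cleanup fit (value 31) → 13 remain.
Fill the last 13 person-hours with part of Park Build: 13/25 of it earns 6.76.
Total value = 171.76.

171.76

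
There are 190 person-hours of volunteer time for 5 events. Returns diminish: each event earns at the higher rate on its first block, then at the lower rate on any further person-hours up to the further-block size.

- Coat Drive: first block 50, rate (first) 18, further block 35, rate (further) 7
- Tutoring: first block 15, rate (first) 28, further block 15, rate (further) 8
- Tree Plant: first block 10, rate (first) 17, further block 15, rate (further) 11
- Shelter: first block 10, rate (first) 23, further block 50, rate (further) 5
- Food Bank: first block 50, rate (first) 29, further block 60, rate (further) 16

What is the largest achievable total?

Rank every tier by rate: Food Bank/first 29 > Tutoring/first 28 > Shelter/first 23 > Coat Drive/first 18 > Tree Plant/first 17 > Food Bank/second 16 > Tree Plant/second 11 > Tutoring/second 8 > Coat Drive/second 7 > Shelter/second 5.
Fill Food Bank first block (50 at 29) → 140 left.
Fill Tutoring first block (15 at 28) → 125 left.
Shelter first at 23: fill all 10 → 115 left.
Fill Coat Drive first block (50 at 18) → 65 left.
Tree Plant first at 17: fill all 10 → 55 left.
55 remain; put them into Food Bank second at 16.
Total = 29×50 + 28×15 + 23×10 + 18×50 + 17×10 + 16×55 = 4050.

4050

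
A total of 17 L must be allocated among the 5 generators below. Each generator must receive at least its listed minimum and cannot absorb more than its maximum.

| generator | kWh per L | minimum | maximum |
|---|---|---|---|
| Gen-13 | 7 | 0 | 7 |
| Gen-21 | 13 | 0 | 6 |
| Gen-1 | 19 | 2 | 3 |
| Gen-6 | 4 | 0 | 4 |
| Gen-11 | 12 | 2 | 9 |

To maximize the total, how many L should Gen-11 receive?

Meeting every minimum uses 0+0+2+0+2 = 4 L, leaving 13.
Order the generators by kWh per L: Gen-1 19 > Gen-21 13 > Gen-11 12 > Gen-13 7 > Gen-6 4.
Gen-1: +1 to 3 (cap) — 12 left.
Gen-21: +6 to 6 (cap) — 6 left.
Only 6 left; Gen-11 takes them to reach 8.

8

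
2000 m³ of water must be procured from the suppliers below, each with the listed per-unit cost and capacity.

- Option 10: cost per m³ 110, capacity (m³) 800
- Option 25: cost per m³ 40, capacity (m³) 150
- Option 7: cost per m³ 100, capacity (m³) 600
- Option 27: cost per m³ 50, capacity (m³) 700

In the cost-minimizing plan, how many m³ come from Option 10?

Cheapest first:
Take 150 from Option 25 at 40 → need 1850 more.
Take 700 from Option 27 at 50 → need 1150 more.
Option 7 at 100: take all 600 m³ → 550 still needed.
Option 10 (110): take the remaining 550 → done.

550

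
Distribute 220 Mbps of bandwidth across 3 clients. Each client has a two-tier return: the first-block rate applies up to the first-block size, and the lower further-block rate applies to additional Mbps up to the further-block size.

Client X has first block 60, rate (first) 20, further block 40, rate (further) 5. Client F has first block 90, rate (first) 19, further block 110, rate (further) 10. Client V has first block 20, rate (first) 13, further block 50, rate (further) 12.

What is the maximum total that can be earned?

Rank every tier by rate: Client X/T1 20 > Client F/T1 19 > Client V/T1 13 > Client V/T2 12 > Client F/T2 10 > Client X/T2 5.
Client X/T1 (20): +60 ; 160 left.
Fill Client F T1 block (90 at 19) ; 70 left.
Client V T1 at 13: fill all 20 ; 50 left.
Client V T2 at 12: fill all 50 ; 0 left.
Total = 20×60 + 19×90 + 13×20 + 12×50 = 3770.

3770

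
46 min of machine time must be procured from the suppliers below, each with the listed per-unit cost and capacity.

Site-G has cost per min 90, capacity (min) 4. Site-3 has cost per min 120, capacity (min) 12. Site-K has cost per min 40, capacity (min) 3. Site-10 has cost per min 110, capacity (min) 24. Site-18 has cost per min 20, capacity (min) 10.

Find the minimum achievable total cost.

Fill from the cheapest supplier first.
Site-18 (20): use full 10 — 36 min to go.
Take 3 from Site-K at 40 — need 33 more.
Take 4 from Site-G at 90 — need 29 more.
Site-10 (110): use full 24 — 5 min to go.
Site-3 at 120: take 5 of its 12 — requirement met.
Cost = 10×20 + 3×40 + 4×90 + 24×110 + 5×120 = 3920.

3920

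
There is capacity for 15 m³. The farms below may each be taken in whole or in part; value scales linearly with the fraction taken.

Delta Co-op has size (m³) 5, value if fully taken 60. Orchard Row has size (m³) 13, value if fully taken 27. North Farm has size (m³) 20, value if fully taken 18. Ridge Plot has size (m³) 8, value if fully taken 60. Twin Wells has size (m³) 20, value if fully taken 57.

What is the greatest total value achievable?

125.7

Sort by value density: Delta Co-op 60/5≈12, Ridge Plot 60/8≈7.5, Twin Wells 57/20≈2.85, Orchard Row 27/13≈2.08, North Farm 18/20≈0.9.
All 5 m³ of Delta Co-op fit (value 60) → 10 remain.
Ridge Plot: take in full, 8 m³ for value 60 → 2 left.
2 m³ left: a 2/20 share of Twin Wells gives 57×2/20 = 5.7.
Total value = 125.7.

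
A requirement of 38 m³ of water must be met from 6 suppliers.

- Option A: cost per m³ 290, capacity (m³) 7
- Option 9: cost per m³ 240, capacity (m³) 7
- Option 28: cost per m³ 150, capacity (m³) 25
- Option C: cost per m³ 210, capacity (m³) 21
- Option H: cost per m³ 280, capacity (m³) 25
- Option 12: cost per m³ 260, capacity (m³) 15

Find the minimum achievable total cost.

6480

Fill from the cheapest supplier first.
Option 28 (150): use full 25 ; 13 m³ to go.
Option C (210): take the remaining 13 ; done.
Option 9, Option 12, Option H, Option A: unused.
Cost = 25×150 + 13×210 = 6480.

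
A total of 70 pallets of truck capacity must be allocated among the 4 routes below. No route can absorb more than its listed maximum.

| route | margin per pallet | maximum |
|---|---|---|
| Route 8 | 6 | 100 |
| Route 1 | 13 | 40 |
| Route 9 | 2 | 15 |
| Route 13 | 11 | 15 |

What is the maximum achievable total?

Rank by margin per pallet: Route 1 13 > Route 13 11 > Route 8 6 > Route 9 2.
Give Route 1 40 to hit its cap of 40 → 30 left.
Route 13 takes 15 to reach its cap of 15 → 15 left.
Route 8 has room for 100 but only 15 remain, so it gets 15.
Total = 6×15 + 13×40 + 11×15 = 775.

775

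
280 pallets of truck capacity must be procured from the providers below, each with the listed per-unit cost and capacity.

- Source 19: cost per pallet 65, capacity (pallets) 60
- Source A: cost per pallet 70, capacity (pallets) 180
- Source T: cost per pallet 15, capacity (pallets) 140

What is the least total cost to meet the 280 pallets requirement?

Fill from the cheapest provider first.
Source T (15): use full 140 — 140 pallets to go.
Source 19 (65): use full 60 — 80 pallets to go.
Source A at 70: take 80 of its 180 — requirement met.
Cost = 140×15 + 60×65 + 80×70 = 11600.

11600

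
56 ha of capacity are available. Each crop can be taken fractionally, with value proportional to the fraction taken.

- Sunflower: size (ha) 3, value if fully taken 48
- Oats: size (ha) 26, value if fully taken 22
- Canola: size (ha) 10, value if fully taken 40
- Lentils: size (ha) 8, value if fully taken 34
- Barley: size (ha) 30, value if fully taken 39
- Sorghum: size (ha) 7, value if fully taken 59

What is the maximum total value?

Sort by value density: Sunflower 48/3≈16, Sorghum 59/7≈8.43, Lentils 34/8≈4.25, Canola 40/10≈4, Barley 39/30≈1.3, Oats 22/26≈0.846.
All 3 ha of Sunflower fit (value 48) — 53 remain.
Take all of Sorghum (7 ha, value 59) — 46 ha left.
Take all of Lentils (8 ha, value 34) — 38 ha left.
Canola: take in full, 10 ha for value 40 — 28 left.
Fill the last 28 ha with part of Barley: 28/30 of it earns 36.4.
Total value = 217.4.

217.4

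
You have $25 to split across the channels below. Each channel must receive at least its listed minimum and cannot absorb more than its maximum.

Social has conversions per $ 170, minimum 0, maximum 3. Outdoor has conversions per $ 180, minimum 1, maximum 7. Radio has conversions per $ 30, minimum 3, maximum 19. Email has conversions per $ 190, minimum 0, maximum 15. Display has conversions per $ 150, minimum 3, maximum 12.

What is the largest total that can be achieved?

Meeting every minimum uses 0+1+3+0+3 = 7 $, leaving 18.
Order the channels by conversions per $: Email 190 > Outdoor 180 > Social 170 > Display 150 > Radio 30.
Email: +15 to 15 (cap) ; 3 left.
Only 3 left; Outdoor takes them to reach 4.
Total = 180×4 + 30×3 + 190×15 + 150×3 = 4110.

4110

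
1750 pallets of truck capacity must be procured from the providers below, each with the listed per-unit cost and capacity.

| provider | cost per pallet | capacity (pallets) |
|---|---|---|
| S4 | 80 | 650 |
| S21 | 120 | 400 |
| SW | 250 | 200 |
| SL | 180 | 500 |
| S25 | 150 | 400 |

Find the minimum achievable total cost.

214000

Cheapest first:
Take 650 from S4 at 80 ; need 1100 more.
S21 at 120: take all 400 pallets ; 700 still needed.
S25 at 150: take all 400 pallets ; 300 still needed.
SL at 180: take 300 of its 500 ; requirement met.
SW: unused.
Cost = 650×80 + 400×120 + 400×150 + 300×180 = 214000.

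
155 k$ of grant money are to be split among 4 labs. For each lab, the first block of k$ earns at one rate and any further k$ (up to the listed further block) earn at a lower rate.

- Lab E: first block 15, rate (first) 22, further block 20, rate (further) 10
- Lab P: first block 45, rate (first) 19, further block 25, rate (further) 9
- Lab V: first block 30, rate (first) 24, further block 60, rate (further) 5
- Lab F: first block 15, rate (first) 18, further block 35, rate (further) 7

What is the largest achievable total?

2635

Order all 8 blocks by rate: Lab V/T1 24 > Lab E/T1 22 > Lab P/T1 19 > Lab F/T1 18 > Lab E/T2 10 > Lab P/T2 9 > Lab F/T2 7 > Lab V/T2 5.
Lab V/T1 (24): +30 → 125 left.
Lab E T1 at 22: fill all 15 → 110 left.
Fill Lab P T1 block (45 at 19) → 65 left.
Lab F T1 at 18: fill all 15 → 50 left.
Lab E/T2 (10): +20 → 30 left.
Lab P/T2 (9): +25 → 5 left.
Lab F/T2: +5 of 35 at 7; pool empty.
Total = 24×30 + 22×15 + 19×45 + 18×15 + 10×20 + 9×25 + 7×5 = 2635.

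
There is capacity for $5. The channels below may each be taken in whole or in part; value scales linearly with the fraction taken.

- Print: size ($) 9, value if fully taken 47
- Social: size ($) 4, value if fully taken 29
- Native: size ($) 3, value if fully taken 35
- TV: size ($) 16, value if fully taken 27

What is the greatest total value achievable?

Rank by value-to-size ratio: Native 35/3≈11.7, Social 29/4≈7.25, Print 47/9≈5.22, TV 27/16≈1.69.
Take all of Native (3 $, value 35) → 2 $ left.
Only 2 $ remain; take 2/4 of Social for value 29×2/4 = 14.5.
Total value = 49.5.

49.5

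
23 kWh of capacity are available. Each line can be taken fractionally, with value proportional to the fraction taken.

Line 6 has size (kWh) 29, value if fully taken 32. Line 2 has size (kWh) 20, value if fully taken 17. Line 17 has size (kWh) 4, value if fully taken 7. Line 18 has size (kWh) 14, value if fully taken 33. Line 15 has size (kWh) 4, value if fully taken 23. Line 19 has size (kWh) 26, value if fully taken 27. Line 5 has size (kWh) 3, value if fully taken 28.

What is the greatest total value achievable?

Best value per unit of size first: Line 5 28/3≈9.33, Line 15 23/4≈5.75, Line 18 33/14≈2.36, Line 17 7/4≈1.75, Line 6 32/29≈1.1, Line 19 27/26≈1.04, Line 2 17/20≈0.85.
Line 5: take in full, 3 kWh for value 28 → 20 left.
All 4 kWh of Line 15 fit (value 23) → 16 remain.
Take all of Line 18 (14 kWh, value 33) → 2 kWh left.
Only 2 kWh remain; take 2/4 of Line 17 for value 7×2/4 = 3.5.
Total value = 87.5.

87.5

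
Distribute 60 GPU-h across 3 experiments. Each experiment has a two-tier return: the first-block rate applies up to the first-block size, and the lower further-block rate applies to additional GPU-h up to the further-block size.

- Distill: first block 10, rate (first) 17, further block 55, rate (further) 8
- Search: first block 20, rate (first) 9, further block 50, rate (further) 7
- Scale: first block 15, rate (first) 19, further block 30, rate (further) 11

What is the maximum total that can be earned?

830

Order all 6 blocks by rate: Scale/T1 19 > Distill/T1 17 > Scale/T2 11 > Search/T1 9 > Distill/T2 8 > Search/T2 7.
Scale T1 at 19: fill all 15 ; 45 left.
Fill Distill T1 block (10 at 17) ; 35 left.
Scale T2 at 11: fill all 30 ; 5 left.
5 remain; put them into Search T1 at 9.
Total = 19×15 + 17×10 + 11×30 + 9×5 = 830.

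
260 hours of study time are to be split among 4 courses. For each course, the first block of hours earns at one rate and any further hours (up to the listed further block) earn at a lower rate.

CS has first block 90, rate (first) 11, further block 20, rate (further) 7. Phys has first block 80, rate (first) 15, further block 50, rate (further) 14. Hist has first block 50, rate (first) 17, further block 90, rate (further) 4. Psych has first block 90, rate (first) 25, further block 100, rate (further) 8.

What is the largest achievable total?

4860

Rank every tier by rate: Psych/first 25 > Hist/first 17 > Phys/first 15 > Phys/second 14 > CS/first 11 > Psych/second 8 > CS/second 7 > Hist/second 4.
Psych/first (25): +90 → 170 left.
Hist first at 17: fill all 50 → 120 left.
Phys/first (15): +80 → 40 left.
Phys second at 14: only 40 left, fill 40.
Total = 25×90 + 17×50 + 15×80 + 14×40 = 4860.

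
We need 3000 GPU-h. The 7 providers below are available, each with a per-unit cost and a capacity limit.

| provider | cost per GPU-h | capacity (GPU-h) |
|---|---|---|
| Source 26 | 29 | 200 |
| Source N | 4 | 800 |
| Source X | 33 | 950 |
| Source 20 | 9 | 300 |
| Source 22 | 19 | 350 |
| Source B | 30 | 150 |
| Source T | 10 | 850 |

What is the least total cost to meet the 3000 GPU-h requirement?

42900

Fill from the cheapest provider first.
Source N at 4: take all 800 GPU-h → 2200 still needed.
Source 20 at 9: take all 300 GPU-h → 1900 still needed.
Take 850 from Source T at 10 → need 1050 more.
Source 22 at 19: take all 350 GPU-h → 700 still needed.
Source 26 at 29: take all 200 GPU-h → 500 still needed.
Take 150 from Source B at 30 → need 350 more.
Source X (33): take the remaining 350 → done.
Cost = 800×4 + 300×9 + 850×10 + 350×19 + 200×29 + 150×30 + 350×33 = 42900.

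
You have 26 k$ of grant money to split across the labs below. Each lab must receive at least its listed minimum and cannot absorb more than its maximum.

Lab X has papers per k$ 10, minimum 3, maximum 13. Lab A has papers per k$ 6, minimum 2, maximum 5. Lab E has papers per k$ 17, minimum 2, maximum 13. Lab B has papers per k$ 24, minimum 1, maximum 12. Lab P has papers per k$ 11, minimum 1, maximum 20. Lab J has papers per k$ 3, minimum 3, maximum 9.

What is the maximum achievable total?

Meeting every minimum uses 3+2+2+1+1+3 = 12 k$, leaving 14.
Highest papers per k$ first: Lab B 24 > Lab E 17 > Lab P 11 > Lab X 10 > Lab A 6 > Lab J 3.
Lab B: +11 to 12 (cap) — 3 left.
Only 3 left; Lab E takes them to reach 5.
Total = 10×3 + 6×2 + 17×5 + 24×12 + 11×1 + 3×3 = 435.

435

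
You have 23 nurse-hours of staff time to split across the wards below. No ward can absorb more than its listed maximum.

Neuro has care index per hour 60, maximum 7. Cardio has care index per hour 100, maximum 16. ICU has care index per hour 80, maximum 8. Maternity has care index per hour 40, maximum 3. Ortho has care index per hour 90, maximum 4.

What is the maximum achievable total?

Highest care index per hour first: Cardio 100 > Ortho 90 > ICU 80 > Neuro 60 > Maternity 40.
Give Cardio 16 to hit its cap of 16 — 7 left.
Ortho takes 4 to reach its cap of 4 — 3 left.
ICU has room for 8 but only 3 remain, so it gets 3.
Total = 100×16 + 80×3 + 90×4 = 2200.

2200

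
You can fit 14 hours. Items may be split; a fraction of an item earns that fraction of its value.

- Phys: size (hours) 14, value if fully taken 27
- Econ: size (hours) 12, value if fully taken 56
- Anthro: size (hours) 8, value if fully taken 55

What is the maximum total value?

83

Best value per unit of size first: Anthro 55/8≈6.88, Econ 56/12≈4.67, Phys 27/14≈1.93.
Take all of Anthro (8 hours, value 55) — 6 hours left.
Fill the last 6 hours with part of Econ: 6/12 of it earns 28.
Total value = 83.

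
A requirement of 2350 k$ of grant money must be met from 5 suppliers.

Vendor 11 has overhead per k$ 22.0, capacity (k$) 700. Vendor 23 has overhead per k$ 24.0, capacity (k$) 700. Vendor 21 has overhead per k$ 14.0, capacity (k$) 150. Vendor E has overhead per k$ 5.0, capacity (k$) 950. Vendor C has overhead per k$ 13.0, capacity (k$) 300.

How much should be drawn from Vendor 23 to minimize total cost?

Cheapest first:
Vendor E (5.0): use full 950 ; 1400 k$ to go.
Vendor C at 13.0: take all 300 k$ ; 1100 still needed.
Vendor 21 (14.0): use full 150 ; 950 k$ to go.
Take 700 from Vendor 11 at 22.0 ; need 250 more.
Take 250 from Vendor 23 at 24.0 to finish.

250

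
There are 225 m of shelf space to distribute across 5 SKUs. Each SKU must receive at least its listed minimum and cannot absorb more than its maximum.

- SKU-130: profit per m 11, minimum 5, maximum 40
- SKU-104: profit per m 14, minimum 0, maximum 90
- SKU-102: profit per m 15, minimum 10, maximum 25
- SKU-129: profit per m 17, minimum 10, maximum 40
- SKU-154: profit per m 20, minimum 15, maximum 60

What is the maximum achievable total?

Meeting every minimum uses 5+0+10+10+15 = 40 m, leaving 185.
Rank by profit per m: SKU-154 20 > SKU-129 17 > SKU-102 15 > SKU-104 14 > SKU-130 11.
SKU-154: +45 to 60 (cap) — 140 left.
Give SKU-129 30 more to hit its cap of 40 — 110 left.
Give SKU-102 15 more to hit its cap of 25 — 95 left.
SKU-104: +90 to 90 (cap) — 5 left.
Only 5 left; SKU-130 takes them to reach 10.
Total = 11×10 + 14×90 + 15×25 + 17×40 + 20×60 = 3625.

3625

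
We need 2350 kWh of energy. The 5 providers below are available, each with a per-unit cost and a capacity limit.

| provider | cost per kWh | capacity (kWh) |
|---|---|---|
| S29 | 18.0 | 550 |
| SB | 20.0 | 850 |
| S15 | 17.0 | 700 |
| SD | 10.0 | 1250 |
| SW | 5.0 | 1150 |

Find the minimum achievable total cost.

Use providers in increasing cost order.
Take 1150 from SW at 5.0 ; need 1200 more.
SD at 10.0: take 1200 of its 1250 ; requirement met.
S15, S29, SB: unused.
Cost = 1150×5.0 + 1200×10.0 = 17750.

17750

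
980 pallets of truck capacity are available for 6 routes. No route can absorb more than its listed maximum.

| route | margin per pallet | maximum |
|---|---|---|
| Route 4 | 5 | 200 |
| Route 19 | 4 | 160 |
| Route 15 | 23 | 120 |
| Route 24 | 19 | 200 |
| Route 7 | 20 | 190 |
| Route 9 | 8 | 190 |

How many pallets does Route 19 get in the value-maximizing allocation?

80

Rank by margin per pallet: Route 15 23 > Route 7 20 > Route 24 19 > Route 9 8 > Route 4 5 > Route 19 4.
Give Route 15 120 to hit its cap of 120 → 860 left.
Route 7 takes 190 to reach its cap of 190 → 670 left.
Route 24 takes 200 to reach its cap of 200 → 470 left.
Route 9 takes 190 to reach its cap of 190 → 280 left.
Give Route 4 200 to hit its cap of 200 → 80 left.
Route 19 has room for 160 but only 80 remain, so it gets 80.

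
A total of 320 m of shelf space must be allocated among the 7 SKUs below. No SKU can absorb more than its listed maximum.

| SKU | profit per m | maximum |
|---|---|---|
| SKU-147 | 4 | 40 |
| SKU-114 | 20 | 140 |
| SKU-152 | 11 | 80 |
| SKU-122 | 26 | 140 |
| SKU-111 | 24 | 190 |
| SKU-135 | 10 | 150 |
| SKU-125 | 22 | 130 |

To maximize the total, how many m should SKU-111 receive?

180

Order the SKUs by profit per m: SKU-122 26 > SKU-111 24 > SKU-125 22 > SKU-114 20 > SKU-152 11 > SKU-135 10 > SKU-147 4.
Give SKU-122 140 to hit its cap of 140 → 180 left.
Only 180 left; SKU-111 takes them to reach 180.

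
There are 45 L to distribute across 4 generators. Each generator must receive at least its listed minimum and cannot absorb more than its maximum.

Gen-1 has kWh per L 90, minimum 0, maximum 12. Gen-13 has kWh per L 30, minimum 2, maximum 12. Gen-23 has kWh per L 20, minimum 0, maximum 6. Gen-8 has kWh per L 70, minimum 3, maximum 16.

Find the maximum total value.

2660

Meeting every minimum uses 0+2+0+3 = 5 L, leaving 40.
Order the generators by kWh per L: Gen-1 90 > Gen-8 70 > Gen-13 30 > Gen-23 20.
Gen-1: +12 to 12 (cap) — 28 left.
Give Gen-8 13 more to hit its cap of 16 — 15 left.
Gen-13 takes 10 more to reach its cap of 12 — 5 left.
Only 5 left; Gen-23 takes them to reach 5.
Total = 90×12 + 30×12 + 20×5 + 70×16 = 2660.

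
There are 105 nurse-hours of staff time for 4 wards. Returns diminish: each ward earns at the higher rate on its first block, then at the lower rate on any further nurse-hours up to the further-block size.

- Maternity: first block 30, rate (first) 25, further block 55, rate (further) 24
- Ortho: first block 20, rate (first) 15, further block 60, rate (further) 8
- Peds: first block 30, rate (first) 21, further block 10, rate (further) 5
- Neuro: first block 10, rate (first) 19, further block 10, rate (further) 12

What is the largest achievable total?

2490

Rank every tier by rate: Maternity/T1 25 > Maternity/T2 24 > Peds/T1 21 > Neuro/T1 19 > Ortho/T1 15 > Neuro/T2 12 > Ortho/T2 8 > Peds/T2 5.
Fill Maternity T1 block (30 at 25) ; 75 left.
Maternity T2 at 24: fill all 55 ; 20 left.
Peds/T1: +20 of 30 at 21; pool empty.
Total = 25×30 + 24×55 + 21×20 = 2490.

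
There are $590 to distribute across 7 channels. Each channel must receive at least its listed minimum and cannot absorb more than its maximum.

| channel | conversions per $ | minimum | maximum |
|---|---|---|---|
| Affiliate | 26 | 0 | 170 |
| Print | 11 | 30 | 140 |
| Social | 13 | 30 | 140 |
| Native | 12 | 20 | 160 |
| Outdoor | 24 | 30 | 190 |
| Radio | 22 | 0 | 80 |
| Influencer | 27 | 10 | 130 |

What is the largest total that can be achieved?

Meeting every minimum uses 0+30+30+20+30+0+10 = 120 $, leaving 470.
Rank by conversions per $: Influencer 27 > Affiliate 26 > Outdoor 24 > Radio 22 > Social 13 > Native 12 > Print 11.
Influencer: +120 to 130 (cap) → 350 left.
Give Affiliate 170 more to hit its cap of 170 → 180 left.
Give Outdoor 160 more to hit its cap of 190 → 20 left.
Radio has room for 80 more but only 20 remain, so it gets 20.
Total = 26×170 + 11×30 + 13×30 + 12×20 + 24×190 + 22×20 + 27×130 = 13890.

13890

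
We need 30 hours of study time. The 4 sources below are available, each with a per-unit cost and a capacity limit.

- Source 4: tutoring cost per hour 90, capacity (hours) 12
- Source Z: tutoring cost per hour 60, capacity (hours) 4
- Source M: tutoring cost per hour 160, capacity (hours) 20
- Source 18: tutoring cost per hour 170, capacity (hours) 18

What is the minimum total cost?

Fill from the cheapest source first.
Source Z at 60: take all 4 hours — 26 still needed.
Source 4 at 90: take all 12 hours — 14 still needed.
Take 14 from Source M at 160 to finish.
Source 18: unused.
Cost = 4×60 + 12×90 + 14×160 = 3560.

3560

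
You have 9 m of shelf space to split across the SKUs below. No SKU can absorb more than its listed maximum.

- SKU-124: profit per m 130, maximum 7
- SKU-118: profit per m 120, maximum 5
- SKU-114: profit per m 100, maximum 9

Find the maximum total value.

1150

Highest profit per m first: SKU-124 130 > SKU-118 120 > SKU-114 100.
SKU-124 takes 7 to reach its cap of 7 ; 2 left.
Only 2 left; SKU-118 takes them to reach 2.
Total = 130×7 + 120×2 = 1150.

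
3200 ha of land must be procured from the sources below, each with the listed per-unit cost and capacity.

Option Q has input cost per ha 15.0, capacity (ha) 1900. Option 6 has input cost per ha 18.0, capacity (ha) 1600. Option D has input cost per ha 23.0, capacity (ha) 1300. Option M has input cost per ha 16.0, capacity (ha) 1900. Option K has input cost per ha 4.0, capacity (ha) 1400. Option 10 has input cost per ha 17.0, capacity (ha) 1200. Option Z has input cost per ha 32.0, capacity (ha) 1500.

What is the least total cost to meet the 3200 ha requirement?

32600

Use sources in increasing cost order.
Option K (4.0): use full 1400 — 1800 ha to go.
Take 1800 from Option Q at 15.0 to finish.
Option M, Option 10, Option 6, Option D, Option Z: unused.
Cost = 1400×4.0 + 1800×15.0 = 32600.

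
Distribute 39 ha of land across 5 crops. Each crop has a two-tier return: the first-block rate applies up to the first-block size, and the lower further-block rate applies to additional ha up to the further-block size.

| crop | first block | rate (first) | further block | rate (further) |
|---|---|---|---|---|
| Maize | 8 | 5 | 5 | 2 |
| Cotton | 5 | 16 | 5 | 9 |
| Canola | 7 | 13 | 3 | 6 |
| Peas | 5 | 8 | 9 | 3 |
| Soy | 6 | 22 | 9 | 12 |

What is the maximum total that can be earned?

508

Treat each block as its own option and order by rate: Soy/T1 22 > Cotton/T1 16 > Canola/T1 13 > Soy/T2 12 > Cotton/T2 9 > Peas/T1 8 > Canola/T2 6 > Maize/T1 5 > Peas/T2 3 > Maize/T2 2.
Soy/T1 (22): +6 — 33 left.
Cotton/T1 (16): +5 — 28 left.
Canola/T1 (13): +7 — 21 left.
Fill Soy T2 block (9 at 12) — 12 left.
Fill Cotton T2 block (5 at 9) — 7 left.
Fill Peas T1 block (5 at 8) — 2 left.
Canola/T2: +2 of 3 at 6; pool empty.
Total = 22×6 + 16×5 + 13×7 + 12×9 + 9×5 + 8×5 + 6×2 = 508.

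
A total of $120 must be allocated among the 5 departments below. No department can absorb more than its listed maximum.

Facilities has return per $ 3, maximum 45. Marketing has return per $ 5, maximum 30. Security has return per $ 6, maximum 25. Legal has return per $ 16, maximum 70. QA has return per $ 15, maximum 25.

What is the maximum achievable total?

Highest return per $ first: Legal 16 > QA 15 > Security 6 > Marketing 5 > Facilities 3.
Legal takes 70 to reach its cap of 70 ; 50 left.
QA: +25 to 25 (cap) ; 25 left.
Security takes 25 to reach its cap of 25 ; 0 left.
Total = 6×25 + 16×70 + 15×25 = 1645.

1645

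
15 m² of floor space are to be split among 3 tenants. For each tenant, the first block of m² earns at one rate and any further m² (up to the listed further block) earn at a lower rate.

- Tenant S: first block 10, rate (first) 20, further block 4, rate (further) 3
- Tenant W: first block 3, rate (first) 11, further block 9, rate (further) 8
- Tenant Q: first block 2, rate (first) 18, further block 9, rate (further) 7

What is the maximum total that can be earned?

Treat each block as its own option and order by rate: Tenant S/first 20 > Tenant Q/first 18 > Tenant W/first 11 > Tenant W/second 8 > Tenant Q/second 7 > Tenant S/second 3.
Tenant S first at 20: fill all 10 ; 5 left.
Fill Tenant Q first block (2 at 18) ; 3 left.
Tenant W/first (11): +3 ; 0 left.
Total = 20×10 + 18×2 + 11×3 = 269.

269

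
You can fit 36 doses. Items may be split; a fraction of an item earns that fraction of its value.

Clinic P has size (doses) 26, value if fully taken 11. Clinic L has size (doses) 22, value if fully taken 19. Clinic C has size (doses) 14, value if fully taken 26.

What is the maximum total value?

45

Sort by value density: Clinic C 26/14≈1.86, Clinic L 19/22≈0.864, Clinic P 11/26≈0.423.
All 14 doses of Clinic C fit (value 26) ; 22 remain.
Take all of Clinic L (22 doses, value 19) ; 0 doses left.
Total value = 45.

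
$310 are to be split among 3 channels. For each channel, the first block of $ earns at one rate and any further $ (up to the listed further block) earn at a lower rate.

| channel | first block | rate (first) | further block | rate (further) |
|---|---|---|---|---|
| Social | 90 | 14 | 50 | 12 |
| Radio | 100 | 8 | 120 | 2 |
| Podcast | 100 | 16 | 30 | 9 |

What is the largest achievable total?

Rank every tier by rate: Podcast/tier1 16 > Social/tier1 14 > Social/tier2 12 > Podcast/tier2 9 > Radio/tier1 8 > Radio/tier2 2.
Fill Podcast tier1 block (100 at 16) ; 210 left.
Fill Social tier1 block (90 at 14) ; 120 left.
Social/tier2 (12): +50 ; 70 left.
Podcast tier2 at 9: fill all 30 ; 40 left.
Radio tier1 at 8: only 40 left, fill 40.
Total = 16×100 + 14×90 + 12×50 + 9×30 + 8×40 = 4050.

4050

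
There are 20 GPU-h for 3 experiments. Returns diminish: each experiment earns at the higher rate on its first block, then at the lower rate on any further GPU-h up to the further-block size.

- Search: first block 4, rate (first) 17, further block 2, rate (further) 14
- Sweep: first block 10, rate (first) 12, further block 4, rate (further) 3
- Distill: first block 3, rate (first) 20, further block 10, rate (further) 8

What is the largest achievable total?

284

Treat each block as its own option and order by rate: Distill/tier1 20 > Search/tier1 17 > Search/tier2 14 > Sweep/tier1 12 > Distill/tier2 8 > Sweep/tier2 3.
Fill Distill tier1 block (3 at 20) — 17 left.
Fill Search tier1 block (4 at 17) — 13 left.
Search tier2 at 14: fill all 2 — 11 left.
Fill Sweep tier1 block (10 at 12) — 1 left.
1 remain; put them into Distill tier2 at 8.
Total = 20×3 + 17×4 + 14×2 + 12×10 + 8×1 = 284.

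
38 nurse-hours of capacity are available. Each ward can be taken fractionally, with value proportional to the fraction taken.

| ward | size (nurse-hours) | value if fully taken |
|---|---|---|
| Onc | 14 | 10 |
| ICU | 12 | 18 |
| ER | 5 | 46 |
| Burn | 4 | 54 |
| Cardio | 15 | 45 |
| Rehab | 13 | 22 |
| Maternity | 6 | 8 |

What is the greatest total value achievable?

168.5

Best value per unit of size first: Burn 54/4≈13.5, ER 46/5≈9.2, Cardio 45/15≈3, Rehab 22/13≈1.69, ICU 18/12≈1.5, Maternity 8/6≈1.33, Onc 10/14≈0.714.
Burn: take in full, 4 nurse-hours for value 54 ; 34 left.
All 5 nurse-hours of ER fit (value 46) ; 29 remain.
Take all of Cardio (15 nurse-hours, value 45) ; 14 nurse-hours left.
All 13 nurse-hours of Rehab fit (value 22) ; 1 remain.
Fill the last 1 nurse-hours with part of ICU: 1/12 of it earns 1.5.
Total value = 168.5.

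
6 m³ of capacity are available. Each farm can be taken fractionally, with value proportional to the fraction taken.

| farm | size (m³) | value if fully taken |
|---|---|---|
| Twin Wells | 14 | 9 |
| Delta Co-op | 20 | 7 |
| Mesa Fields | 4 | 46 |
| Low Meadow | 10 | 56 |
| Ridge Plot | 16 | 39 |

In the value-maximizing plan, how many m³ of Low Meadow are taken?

2

Sort by value density: Mesa Fields 46/4≈11.5, Low Meadow 56/10≈5.6, Ridge Plot 39/16≈2.44, Twin Wells 9/14≈0.643, Delta Co-op 7/20≈0.35.
Mesa Fields: take in full, 4 m³ for value 46 → 2 left.
Only 2 m³ remain; take 2/10 of Low Meadow for value 56×2/10 = 11.2.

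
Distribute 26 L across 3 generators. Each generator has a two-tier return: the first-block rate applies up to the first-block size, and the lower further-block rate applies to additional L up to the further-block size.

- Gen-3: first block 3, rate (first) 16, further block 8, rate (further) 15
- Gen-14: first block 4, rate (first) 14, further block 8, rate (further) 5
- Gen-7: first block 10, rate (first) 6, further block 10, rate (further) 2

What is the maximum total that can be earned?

289

Treat each block as its own option and order by rate: Gen-3/T1 16 > Gen-3/T2 15 > Gen-14/T1 14 > Gen-7/T1 6 > Gen-14/T2 5 > Gen-7/T2 2.
Gen-3 T1 at 16: fill all 3 ; 23 left.
Fill Gen-3 T2 block (8 at 15) ; 15 left.
Gen-14/T1 (14): +4 ; 11 left.
Gen-7 T1 at 6: fill all 10 ; 1 left.
Gen-14 T2 at 5: only 1 left, fill 1.
Total = 16×3 + 15×8 + 14×4 + 6×10 + 5×1 = 289.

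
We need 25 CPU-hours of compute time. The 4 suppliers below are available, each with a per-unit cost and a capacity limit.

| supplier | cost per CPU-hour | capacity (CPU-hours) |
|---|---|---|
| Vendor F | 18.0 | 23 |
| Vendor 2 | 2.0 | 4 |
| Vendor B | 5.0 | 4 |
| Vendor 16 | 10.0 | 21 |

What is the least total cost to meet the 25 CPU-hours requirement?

Fill from the cheapest supplier first.
Take 4 from Vendor 2 at 2.0 ; need 21 more.
Vendor B at 5.0: take all 4 CPU-hours ; 17 still needed.
Vendor 16 at 10.0: take 17 of its 21 ; requirement met.
Vendor F: unused.
Cost = 4×2.0 + 4×5.0 + 17×10.0 = 198.

198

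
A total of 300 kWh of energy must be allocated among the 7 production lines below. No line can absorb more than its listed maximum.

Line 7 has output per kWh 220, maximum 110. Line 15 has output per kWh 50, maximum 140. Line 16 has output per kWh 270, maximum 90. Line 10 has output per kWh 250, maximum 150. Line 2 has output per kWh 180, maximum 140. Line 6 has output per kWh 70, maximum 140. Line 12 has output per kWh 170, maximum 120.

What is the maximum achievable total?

75000

Order the production lines by output per kWh: Line 16 270 > Line 10 250 > Line 7 220 > Line 2 180 > Line 12 170 > Line 6 70 > Line 15 50.
Give Line 16 90 to hit its cap of 90 — 210 left.
Give Line 10 150 to hit its cap of 150 — 60 left.
Line 7 has room for 110 but only 60 remain, so it gets 60.
Total = 220×60 + 270×90 + 250×150 = 75000.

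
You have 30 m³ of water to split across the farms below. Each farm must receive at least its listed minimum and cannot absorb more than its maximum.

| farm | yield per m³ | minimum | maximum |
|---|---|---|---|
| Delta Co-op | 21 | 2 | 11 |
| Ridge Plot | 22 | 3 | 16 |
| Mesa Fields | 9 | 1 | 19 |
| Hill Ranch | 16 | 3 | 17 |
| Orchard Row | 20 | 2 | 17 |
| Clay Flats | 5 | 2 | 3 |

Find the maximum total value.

585

Meeting every minimum uses 2+3+1+3+2+2 = 13 m³, leaving 17.
Rank by yield per m³: Ridge Plot 22 > Delta Co-op 21 > Orchard Row 20 > Hill Ranch 16 > Mesa Fields 9 > Clay Flats 5.
Ridge Plot takes 13 more to reach its cap of 16 → 4 left.
Only 4 left; Delta Co-op takes them to reach 6.
Total = 21×6 + 22×16 + 9×1 + 16×3 + 20×2 + 5×2 = 585.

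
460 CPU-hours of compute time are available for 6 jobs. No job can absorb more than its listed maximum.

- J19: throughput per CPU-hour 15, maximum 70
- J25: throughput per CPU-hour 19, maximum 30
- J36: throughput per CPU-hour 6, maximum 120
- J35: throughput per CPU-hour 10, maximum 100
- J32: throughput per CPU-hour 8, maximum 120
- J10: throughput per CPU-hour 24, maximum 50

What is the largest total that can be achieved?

5320

Highest throughput per CPU-hour first: J10 24 > J25 19 > J19 15 > J35 10 > J32 8 > J36 6.
Give J10 50 to hit its cap of 50 ; 410 left.
J25: +30 to 30 (cap) ; 380 left.
J19 takes 70 to reach its cap of 70 ; 310 left.
Give J35 100 to hit its cap of 100 ; 210 left.
Give J32 120 to hit its cap of 120 ; 90 left.
J36: +90 (room for 120) → 90. Pool exhausted.
Total = 15×70 + 19×30 + 6×90 + 10×100 + 8×120 + 24×50 = 5320.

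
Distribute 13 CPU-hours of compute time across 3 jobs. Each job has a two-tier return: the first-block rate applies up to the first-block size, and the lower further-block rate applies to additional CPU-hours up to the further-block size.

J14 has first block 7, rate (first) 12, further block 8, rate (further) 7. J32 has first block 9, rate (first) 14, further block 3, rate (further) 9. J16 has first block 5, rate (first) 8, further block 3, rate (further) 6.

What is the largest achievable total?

174

Treat each block as its own option and order by rate: J32/first 14 > J14/first 12 > J32/second 9 > J16/first 8 > J14/second 7 > J16/second 6.
J32/first (14): +9 → 4 left.
J14 first at 12: only 4 left, fill 4.
Total = 14×9 + 12×4 = 174.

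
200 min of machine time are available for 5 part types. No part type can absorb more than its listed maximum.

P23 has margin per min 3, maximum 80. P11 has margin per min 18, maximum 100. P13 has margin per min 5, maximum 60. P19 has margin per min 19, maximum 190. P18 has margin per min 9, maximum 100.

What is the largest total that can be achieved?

Order the part types by margin per min: P19 19 > P11 18 > P18 9 > P13 5 > P23 3.
P19 takes 190 to reach its cap of 190 ; 10 left.
P11 has room for 100 but only 10 remain, so it gets 10.
Total = 18×10 + 19×190 = 3790.

3790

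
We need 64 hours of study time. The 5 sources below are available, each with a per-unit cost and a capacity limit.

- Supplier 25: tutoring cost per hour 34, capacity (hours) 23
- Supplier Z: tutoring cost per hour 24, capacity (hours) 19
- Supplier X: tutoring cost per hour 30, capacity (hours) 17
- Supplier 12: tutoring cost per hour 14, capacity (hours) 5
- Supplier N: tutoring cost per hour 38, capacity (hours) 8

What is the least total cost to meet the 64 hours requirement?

Use sources in increasing cost order.
Supplier 12 (14): use full 5 → 59 hours to go.
Take 19 from Supplier Z at 24 → need 40 more.
Supplier X (30): use full 17 → 23 hours to go.
Supplier 25 at 34: take all 23 hours → 0 still needed.
Supplier N: unused.
Cost = 5×14 + 19×24 + 17×30 + 23×34 = 1818.

1818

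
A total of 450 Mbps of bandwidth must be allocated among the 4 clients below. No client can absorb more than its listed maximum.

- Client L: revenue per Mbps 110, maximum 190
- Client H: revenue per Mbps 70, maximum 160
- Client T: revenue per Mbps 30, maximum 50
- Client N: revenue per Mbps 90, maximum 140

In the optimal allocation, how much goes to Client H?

Highest revenue per Mbps first: Client L 110 > Client N 90 > Client H 70 > Client T 30.
Client L: +190 to 190 (cap) — 260 left.
Client N: +140 to 140 (cap) — 120 left.
Client H has room for 160 but only 120 remain, so it gets 120.

120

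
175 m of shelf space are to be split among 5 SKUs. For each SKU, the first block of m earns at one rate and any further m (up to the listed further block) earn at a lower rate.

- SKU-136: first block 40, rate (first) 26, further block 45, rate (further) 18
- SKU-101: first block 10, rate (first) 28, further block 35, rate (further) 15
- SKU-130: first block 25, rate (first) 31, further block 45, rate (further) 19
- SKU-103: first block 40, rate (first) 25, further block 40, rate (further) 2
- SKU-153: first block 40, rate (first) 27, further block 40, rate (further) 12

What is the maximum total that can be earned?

4555

Order all 10 blocks by rate: SKU-130/tier1 31 > SKU-101/tier1 28 > SKU-153/tier1 27 > SKU-136/tier1 26 > SKU-103/tier1 25 > SKU-130/tier2 19 > SKU-136/tier2 18 > SKU-101/tier2 15 > SKU-153/tier2 12 > SKU-103/tier2 2.
SKU-130/tier1 (31): +25 — 150 left.
SKU-101 tier1 at 28: fill all 10 — 140 left.
SKU-153/tier1 (27): +40 — 100 left.
SKU-136/tier1 (26): +40 — 60 left.
Fill SKU-103 tier1 block (40 at 25) — 20 left.
20 remain; put them into SKU-130 tier2 at 19.
Total = 31×25 + 28×10 + 27×40 + 26×40 + 25×40 + 19×20 = 4555.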